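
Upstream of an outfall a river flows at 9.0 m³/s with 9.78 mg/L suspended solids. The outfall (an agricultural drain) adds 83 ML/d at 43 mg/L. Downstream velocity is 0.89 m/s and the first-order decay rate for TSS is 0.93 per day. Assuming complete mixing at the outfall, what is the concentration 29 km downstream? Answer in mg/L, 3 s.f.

9.14 mg/L

83 ML/d = 0.9606 m³/s.
After complete mixing, C₀ = (0.9606·43 + 9·9.78) / 9.961 = 12.98 mg/L.
Travel time t = 2.9e+04 m / 0.89 m/s = 3.258e+04 s = 0.3771 d.
C = 12.98·exp(−0.93·0.3771) = 12.98·0.7042 = 9.143 mg/L.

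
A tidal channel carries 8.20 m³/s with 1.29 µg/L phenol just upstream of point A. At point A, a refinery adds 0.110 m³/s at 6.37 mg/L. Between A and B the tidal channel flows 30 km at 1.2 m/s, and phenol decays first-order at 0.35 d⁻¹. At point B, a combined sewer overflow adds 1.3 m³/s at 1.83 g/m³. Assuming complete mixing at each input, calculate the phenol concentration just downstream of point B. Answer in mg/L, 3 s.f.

1.29 µg/L = 0.00129 mg/L.
After input A: C = (8.2·0.00129 + 0.11·6.37) / 8.31 = 0.08559 mg/L.
Over the 30 km reach to input B (t = 2.5e+04 s = 0.2894 d), decay gives C = 0.08559·exp(−0.35·0.2894) = 0.07735 mg/L.
After input B: C = (8.31·0.07735 + 1.3·1.83) / 9.61 = 0.3144 mg/L.

0.314 mg/L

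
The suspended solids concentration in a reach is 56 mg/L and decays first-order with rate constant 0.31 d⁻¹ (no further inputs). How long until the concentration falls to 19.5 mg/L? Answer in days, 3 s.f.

3.40 d

t = ln(C₀/C)/k = ln(56/19.5)/0.31 = 1.055/0.31 = 3.403 d.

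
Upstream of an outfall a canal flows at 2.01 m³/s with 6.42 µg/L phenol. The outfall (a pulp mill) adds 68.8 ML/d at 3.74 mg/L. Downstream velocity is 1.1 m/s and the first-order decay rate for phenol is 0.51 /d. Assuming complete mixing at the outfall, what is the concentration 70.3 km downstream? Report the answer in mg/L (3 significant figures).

0.731 mg/L

68.8 ML/d = 0.7963 m³/s.
6.42 µg/L = 0.00642 mg/L.
After complete mixing, C₀ = (0.7963·3.74 + 2.01·0.00642) / 2.806 = 1.066 mg/L.
Travel time t = 7.03e+04 m / 1.1 m/s = 6.391e+04 s = 0.7397 d.
C = 1.066·exp(−0.51·0.7397) = 1.066·0.6858 = 0.7309 mg/L.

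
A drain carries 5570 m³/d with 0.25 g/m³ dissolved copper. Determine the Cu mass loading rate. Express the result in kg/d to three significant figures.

1.39 kg/d

5570 m³/d = 0.06447 m³/s.
Mass flux = Q·C = 0.06447 m³/s × 0.25 g/m³ = 0.01612 g/s.
= 0.01612 g/s × 86.4 = 1.393 kg/d.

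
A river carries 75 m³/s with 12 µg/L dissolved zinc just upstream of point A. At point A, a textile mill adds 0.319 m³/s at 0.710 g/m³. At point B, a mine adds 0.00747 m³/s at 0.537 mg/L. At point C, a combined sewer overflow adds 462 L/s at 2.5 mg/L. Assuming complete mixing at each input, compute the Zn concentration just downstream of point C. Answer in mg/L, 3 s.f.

12 µg/L = 0.012 mg/L.
After input A: C = (75·0.012 + 0.319·0.71) / 75.32 = 0.01496 mg/L.
After input B: C = (75.32·0.01496 + 0.00747·0.537) / 75.33 = 0.01501 mg/L.
462 L/s = 0.462 m³/s.
After input C: C = (75.33·0.01501 + 0.462·2.5) / 75.79 = 0.03016 mg/L.

0.0302 mg/L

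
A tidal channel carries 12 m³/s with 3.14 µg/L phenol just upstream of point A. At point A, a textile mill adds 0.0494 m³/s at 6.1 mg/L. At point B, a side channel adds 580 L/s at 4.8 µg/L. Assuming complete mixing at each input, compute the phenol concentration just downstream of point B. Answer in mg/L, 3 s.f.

3.14 µg/L = 0.00314 mg/L.
After input A: C = (12·0.00314 + 0.0494·6.1) / 12.05 = 0.02814 mg/L.
580 L/s = 0.58 m³/s.
4.8 µg/L = 0.0048 mg/L.
After input B: C = (12.05·0.02814 + 0.58·0.0048) / 12.63 = 0.02706 mg/L.

0.0271 mg/L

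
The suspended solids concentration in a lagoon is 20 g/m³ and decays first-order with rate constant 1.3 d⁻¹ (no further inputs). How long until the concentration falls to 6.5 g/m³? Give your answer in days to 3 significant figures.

t = ln(C₀/C)/k = ln(20/6.5)/1.3 = 1.124/1.3 = 0.8646 d.

0.865 d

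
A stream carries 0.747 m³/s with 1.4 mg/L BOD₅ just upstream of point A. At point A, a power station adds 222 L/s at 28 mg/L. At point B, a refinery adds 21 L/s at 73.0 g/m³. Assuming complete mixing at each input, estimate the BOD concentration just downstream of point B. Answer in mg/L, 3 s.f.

222 L/s = 0.222 m³/s.
After input A: C = (0.747·1.4 + 0.222·28) / 0.969 = 7.494 mg/L.
21 L/s = 0.021 m³/s.
After input B: C = (0.969·7.494 + 0.021·73) / 0.99 = 8.884 mg/L.

8.88 mg/L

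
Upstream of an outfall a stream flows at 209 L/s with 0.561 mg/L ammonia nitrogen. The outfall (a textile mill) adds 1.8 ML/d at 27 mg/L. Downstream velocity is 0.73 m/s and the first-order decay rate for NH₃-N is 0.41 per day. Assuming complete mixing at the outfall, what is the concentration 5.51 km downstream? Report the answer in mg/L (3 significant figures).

2.85 mg/L

1.8 ML/d = 0.02083 m³/s.
209 L/s = 0.209 m³/s.
After complete mixing, C₀ = (0.02083·27 + 0.209·0.561) / 0.2298 = 2.958 mg/L.
Travel time t = 5510 m / 0.73 m/s = 7548 s = 0.08736 d.
C = 2.958·exp(−0.41·0.08736) = 2.958·0.9648 = 2.854 mg/L.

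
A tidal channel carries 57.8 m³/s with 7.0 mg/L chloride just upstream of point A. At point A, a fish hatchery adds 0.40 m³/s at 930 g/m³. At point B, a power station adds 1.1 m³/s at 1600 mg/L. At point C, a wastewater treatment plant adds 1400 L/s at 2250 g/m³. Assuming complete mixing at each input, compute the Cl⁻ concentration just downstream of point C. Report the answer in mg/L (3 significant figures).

After input A: C = (57.8·7 + 0.4·930) / 58.2 = 13.34 mg/L.
After input B: C = (58.2·13.34 + 1.1·1600) / 59.3 = 42.78 mg/L.
1400 L/s = 1.4 m³/s.
After input C: C = (59.3·42.78 + 1.4·2250) / 60.7 = 93.68 mg/L.

93.7 mg/L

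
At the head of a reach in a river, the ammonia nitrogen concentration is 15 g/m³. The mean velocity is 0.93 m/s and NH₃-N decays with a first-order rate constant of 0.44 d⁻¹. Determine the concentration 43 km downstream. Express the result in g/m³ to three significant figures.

Travel time t = 43 km / 0.93 m/s = 4.3e+04/0.93 = 4.624e+04 s = 0.5351 d.
First-order decay: C = 15·exp(−0.44·0.5351) = 15·0.7902 = 11.85 g/m³.

11.9 g/m³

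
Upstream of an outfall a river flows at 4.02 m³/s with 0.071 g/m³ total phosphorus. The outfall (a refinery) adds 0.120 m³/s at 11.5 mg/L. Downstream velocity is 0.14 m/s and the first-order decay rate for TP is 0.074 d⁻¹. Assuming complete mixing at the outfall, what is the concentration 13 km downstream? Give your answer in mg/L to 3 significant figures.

0.372 mg/L

After complete mixing, C₀ = (0.12·11.5 + 4.02·0.071) / 4.14 = 0.4023 mg/L.
Travel time t = 1.3e+04 m / 0.14 m/s = 9.286e+04 s = 1.075 d.
C = 0.4023·exp(−0.074·1.075) = 0.4023·0.9235 = 0.3715 mg/L.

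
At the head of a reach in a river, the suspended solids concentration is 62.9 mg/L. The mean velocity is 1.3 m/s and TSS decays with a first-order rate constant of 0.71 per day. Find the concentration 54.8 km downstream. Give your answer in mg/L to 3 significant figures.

Travel time t = 54.8 km / 1.3 m/s = 5.48e+04/1.3 = 4.215e+04 s = 0.4879 d.
First-order decay: C = 62.9·exp(−0.71·0.4879) = 62.9·0.7072 = 44.48 mg/L.

44.5 mg/L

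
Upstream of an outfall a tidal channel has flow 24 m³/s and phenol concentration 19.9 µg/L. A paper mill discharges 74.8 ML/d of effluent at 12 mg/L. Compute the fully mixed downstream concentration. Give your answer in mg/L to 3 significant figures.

0.437 mg/L

74.8 ML/d = 0.8657 m³/s.
19.9 µg/L = 0.0199 mg/L.
By mass balance at complete mixing, C = (0.8657·12 + 24·0.0199) / (0.8657 + 24) = 10.87/24.87 = 0.437 mg/L.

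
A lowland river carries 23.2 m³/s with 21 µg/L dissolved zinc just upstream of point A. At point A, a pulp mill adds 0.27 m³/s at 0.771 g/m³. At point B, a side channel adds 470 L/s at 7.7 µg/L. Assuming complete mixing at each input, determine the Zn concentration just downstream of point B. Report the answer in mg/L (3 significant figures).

0.0292 mg/L

21 µg/L = 0.021 mg/L.
After input A: C = (23.2·0.021 + 0.27·0.771) / 23.47 = 0.02963 mg/L.
470 L/s = 0.47 m³/s.
7.7 µg/L = 0.0077 mg/L.
After input B: C = (23.47·0.02963 + 0.47·0.0077) / 23.94 = 0.0292 mg/L.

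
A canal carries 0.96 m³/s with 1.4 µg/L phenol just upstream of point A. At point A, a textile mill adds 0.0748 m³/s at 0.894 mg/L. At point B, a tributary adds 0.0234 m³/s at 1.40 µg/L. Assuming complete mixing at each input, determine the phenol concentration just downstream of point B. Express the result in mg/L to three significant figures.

0.0645 mg/L

1.4 µg/L = 0.0014 mg/L.
After input A: C = (0.96·0.0014 + 0.0748·0.894) / 1.035 = 0.06592 mg/L.
1.40 µg/L = 0.0014 mg/L.
After input B: C = (1.035·0.06592 + 0.0234·0.0014) / 1.058 = 0.06449 mg/L.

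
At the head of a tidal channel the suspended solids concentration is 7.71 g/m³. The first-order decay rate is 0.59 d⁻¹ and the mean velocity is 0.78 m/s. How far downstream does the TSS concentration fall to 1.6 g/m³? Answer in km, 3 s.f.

180 km

From C = C₀·e^(−kt), t = ln(C₀/C)/k = ln(7.71/1.6)/0.59 = 1.573/0.59 = 2.665 d.
Distance = v·t = 0.78 m/s × 2.303e+05 s = 1.796e+05 m = 179.6 km.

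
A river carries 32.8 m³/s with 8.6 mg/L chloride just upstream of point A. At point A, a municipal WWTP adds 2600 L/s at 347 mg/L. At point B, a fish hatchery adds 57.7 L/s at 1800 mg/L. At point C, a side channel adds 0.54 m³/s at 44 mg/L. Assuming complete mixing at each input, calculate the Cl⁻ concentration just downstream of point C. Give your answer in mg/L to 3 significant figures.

36.4 mg/L

2600 L/s = 2.6 m³/s.
After input A: C = (32.8·8.6 + 2.6·347) / 35.4 = 33.45 mg/L.
57.7 L/s = 0.0577 m³/s.
After input B: C = (35.4·33.45 + 0.0577·1800) / 35.46 = 36.33 mg/L.
After input C: C = (35.46·36.33 + 0.54·44) / 36 = 36.44 mg/L.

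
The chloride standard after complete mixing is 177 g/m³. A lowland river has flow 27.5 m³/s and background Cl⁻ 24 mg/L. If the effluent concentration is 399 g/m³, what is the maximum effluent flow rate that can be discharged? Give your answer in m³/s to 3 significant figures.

Mass balance at complete mixing: C_std·(Q_w + Q_r) = Q_w·C_e + Q_r·C_b.
Rearranging, Q_w = Q_r·(C_std − C_b)/(C_e − C_std) = 27.5·(177 − 24) / (399 − 177) = 18.95 m³/s.

19.0 m³/s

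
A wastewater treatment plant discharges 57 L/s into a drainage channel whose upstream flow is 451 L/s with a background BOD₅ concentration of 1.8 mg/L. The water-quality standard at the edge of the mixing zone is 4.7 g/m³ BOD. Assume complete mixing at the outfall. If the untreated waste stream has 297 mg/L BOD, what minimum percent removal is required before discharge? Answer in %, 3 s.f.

90.7 %

57 L/s = 0.057 m³/s.
451 L/s = 0.451 m³/s.
Mass balance: 4.7·0.508 = 0.057·Cₑ + 0.451·1.8.
Cₑ = (2.388 − 0.8118) / 0.057 = 27.65 mg/L.
Required removal = 1 − 27.65/297 = 90.69 %.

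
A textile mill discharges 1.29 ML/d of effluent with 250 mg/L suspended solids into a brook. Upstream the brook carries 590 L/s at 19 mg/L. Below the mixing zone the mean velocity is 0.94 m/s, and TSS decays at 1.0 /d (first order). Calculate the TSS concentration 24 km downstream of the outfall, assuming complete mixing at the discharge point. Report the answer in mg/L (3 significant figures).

1.29 ML/d = 0.01493 m³/s.
590 L/s = 0.59 m³/s.
After complete mixing, C₀ = (0.01493·250 + 0.59·19) / 0.6049 = 24.7 mg/L.
Travel time t = 2.4e+04 m / 0.94 m/s = 2.553e+04 s = 0.2955 d.
C = 24.7·exp(−1.0·0.2955) = 24.7·0.7442 = 18.38 mg/L.

18.4 mg/L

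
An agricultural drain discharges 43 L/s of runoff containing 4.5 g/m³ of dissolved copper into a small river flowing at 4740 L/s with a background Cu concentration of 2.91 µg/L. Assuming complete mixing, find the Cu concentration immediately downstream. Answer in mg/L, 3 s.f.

43 L/s = 0.043 m³/s.
4740 L/s = 4.74 m³/s.
2.91 µg/L = 0.00291 mg/L.
Flow-weighted mixing gives C = (0.043·4.5 + 4.74·0.00291) / (0.043 + 4.74) = 0.2073/4.783 = 0.04334 mg/L.

0.0433 mg/L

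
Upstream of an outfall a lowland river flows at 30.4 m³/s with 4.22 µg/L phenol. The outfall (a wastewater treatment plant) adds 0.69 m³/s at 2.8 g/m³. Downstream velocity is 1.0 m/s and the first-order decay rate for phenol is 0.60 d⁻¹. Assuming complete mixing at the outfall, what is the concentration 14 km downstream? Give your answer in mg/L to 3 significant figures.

4.22 µg/L = 0.00422 mg/L.
After complete mixing, C₀ = (0.69·2.8 + 30.4·0.00422) / 31.09 = 0.06627 mg/L.
Travel time t = 1.4e+04 m / 1.0 m/s = 1.4e+04 s = 0.162 d.
C = 0.06627·exp(−0.60·0.162) = 0.06627·0.9074 = 0.06013 mg/L.

0.0601 mg/L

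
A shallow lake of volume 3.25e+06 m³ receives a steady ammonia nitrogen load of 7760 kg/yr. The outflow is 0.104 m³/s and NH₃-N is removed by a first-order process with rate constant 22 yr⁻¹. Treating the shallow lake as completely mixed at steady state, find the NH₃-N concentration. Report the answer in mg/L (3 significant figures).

Outflow Q = 0.104 m³/s × 3.156e+07 s/yr = 3.282e+06 m³/yr.
Steady-state CSTR mass balance: W = Q·C + k·V·C, so C = W/(Q + kV).
Q + kV = 3.282e+06 + 22·3.25e+06 = 7.478e+07 m³/yr.
C = 7760/7.478e+07 = 0.0001038 kg/m³ = 0.1038 mg/L.

0.104 mg/L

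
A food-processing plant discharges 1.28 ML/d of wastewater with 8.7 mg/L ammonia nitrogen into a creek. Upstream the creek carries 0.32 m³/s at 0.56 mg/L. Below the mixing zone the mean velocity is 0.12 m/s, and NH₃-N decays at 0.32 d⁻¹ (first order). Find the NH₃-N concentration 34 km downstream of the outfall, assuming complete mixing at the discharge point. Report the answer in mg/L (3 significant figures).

1.28 ML/d = 0.01481 m³/s.
After complete mixing, C₀ = (0.01481·8.7 + 0.32·0.56) / 0.3348 = 0.9202 mg/L.
Travel time t = 3.4e+04 m / 0.12 m/s = 2.833e+05 s = 3.279 d.
C = 0.9202·exp(−0.32·3.279) = 0.9202·0.3502 = 0.3222 mg/L.

0.322 mg/L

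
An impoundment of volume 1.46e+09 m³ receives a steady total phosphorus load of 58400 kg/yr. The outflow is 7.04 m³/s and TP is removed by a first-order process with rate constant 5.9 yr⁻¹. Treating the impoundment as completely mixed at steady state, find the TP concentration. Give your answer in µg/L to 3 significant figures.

6.61 µg/L

Outflow Q = 7.04 m³/s × 3.156e+07 s/yr = 2.222e+08 m³/yr.
Steady-state CSTR mass balance: W = Q·C + k·V·C, so C = W/(Q + kV).
Q + kV = 2.222e+08 + 5.9·1.46e+09 = 8.836e+09 m³/yr.
C = 58400/8.836e+09 = 6.609e-06 kg/m³ = 0.006609 mg/L = 6.609 µg/L.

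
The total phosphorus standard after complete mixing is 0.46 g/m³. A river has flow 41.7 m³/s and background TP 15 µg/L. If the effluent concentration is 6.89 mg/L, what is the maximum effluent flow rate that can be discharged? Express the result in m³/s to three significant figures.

2.89 m³/s

15 µg/L = 0.015 mg/L.
Mass balance at complete mixing: C_std·(Q_w + Q_r) = Q_w·C_e + Q_r·C_b.
Rearranging, Q_w = Q_r·(C_std − C_b)/(C_e − C_std) = 41.7·(0.46 − 0.015) / (6.89 − 0.46) = 2.886 m³/s.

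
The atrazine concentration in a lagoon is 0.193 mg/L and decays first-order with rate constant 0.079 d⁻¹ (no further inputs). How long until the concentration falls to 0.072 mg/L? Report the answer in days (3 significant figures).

12.5 d

t = ln(C₀/C)/k = ln(0.193/0.072)/0.079 = 0.986/0.079 = 12.48 d.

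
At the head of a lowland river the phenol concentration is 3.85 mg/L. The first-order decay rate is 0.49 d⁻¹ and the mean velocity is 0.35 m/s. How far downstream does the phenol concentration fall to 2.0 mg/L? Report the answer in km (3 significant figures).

40.4 km

From C = C₀·e^(−kt), t = ln(C₀/C)/k = ln(3.85/2.0)/0.49 = 0.6549/0.49 = 1.337 d.
Distance = v·t = 0.35 m/s × 1.155e+05 s = 4.042e+04 m = 40.42 km.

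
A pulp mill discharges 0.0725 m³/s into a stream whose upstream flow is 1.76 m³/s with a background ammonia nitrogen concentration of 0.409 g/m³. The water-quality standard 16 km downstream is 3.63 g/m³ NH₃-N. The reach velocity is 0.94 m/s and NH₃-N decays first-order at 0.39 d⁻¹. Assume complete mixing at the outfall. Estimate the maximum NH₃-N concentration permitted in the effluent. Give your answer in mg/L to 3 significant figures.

Travel time to the compliance point: t = 1.6e+04/0.94 = 1.702e+04 s = 0.197 d; decay factor exp(−0.39·0.197) = 0.926.
So the concentration just after mixing may be at most 3.63/0.926 = 3.92 mg/L.
Mass balance: 3.92·1.833 = 0.0725·Cₑ + 1.76·0.409.
Cₑ = (7.183 − 0.7198) / 0.0725 = 89.15 mg/L.

89.1 mg/L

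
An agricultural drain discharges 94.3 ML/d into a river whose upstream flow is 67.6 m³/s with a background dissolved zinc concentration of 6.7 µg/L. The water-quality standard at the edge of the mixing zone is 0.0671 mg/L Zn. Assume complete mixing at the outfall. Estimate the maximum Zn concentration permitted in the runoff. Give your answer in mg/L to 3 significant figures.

94.3 ML/d = 1.091 m³/s.
6.7 µg/L = 0.0067 mg/L.
Mass balance: 0.0671·68.69 = 1.091·Cₑ + 67.6·0.0067.
Cₑ = (4.609 − 0.4529) / 1.091 = 3.808 mg/L.

3.81 mg/L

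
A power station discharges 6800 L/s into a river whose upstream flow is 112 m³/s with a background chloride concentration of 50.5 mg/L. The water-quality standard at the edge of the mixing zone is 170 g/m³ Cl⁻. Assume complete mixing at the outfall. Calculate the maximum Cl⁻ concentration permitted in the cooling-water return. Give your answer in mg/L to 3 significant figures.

6800 L/s = 6.8 m³/s.
Mass balance: 170·118.8 = 6.8·Cₑ + 112·50.5.
Cₑ = (2.02e+04 − 5656) / 6.8 = 2138 mg/L.

2140 mg/L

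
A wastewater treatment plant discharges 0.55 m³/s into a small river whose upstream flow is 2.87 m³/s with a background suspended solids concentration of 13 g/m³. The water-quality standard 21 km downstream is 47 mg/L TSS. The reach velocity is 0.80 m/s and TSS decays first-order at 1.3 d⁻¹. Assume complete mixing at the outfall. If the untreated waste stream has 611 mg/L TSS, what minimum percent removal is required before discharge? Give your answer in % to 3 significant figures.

40.1 %

Travel time to the compliance point: t = 2.1e+04/0.80 = 2.625e+04 s = 0.3038 d; decay factor exp(−1.3·0.3038) = 0.6737.
So the concentration just after mixing may be at most 47/0.6737 = 69.76 mg/L.
Mass balance: 69.76·3.42 = 0.55·Cₑ + 2.87·13.
Cₑ = (238.6 − 37.31) / 0.55 = 366 mg/L.
Required removal = 1 − 366/611 = 40.1 %.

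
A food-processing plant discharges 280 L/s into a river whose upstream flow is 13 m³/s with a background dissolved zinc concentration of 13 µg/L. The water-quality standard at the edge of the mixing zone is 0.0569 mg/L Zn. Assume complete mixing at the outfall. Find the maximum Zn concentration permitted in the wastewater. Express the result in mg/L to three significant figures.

280 L/s = 0.28 m³/s.
13 µg/L = 0.013 mg/L.
Mass balance: 0.0569·13.28 = 0.28·Cₑ + 13·0.013.
Cₑ = (0.7556 − 0.169) / 0.28 = 2.095 mg/L.

2.10 mg/L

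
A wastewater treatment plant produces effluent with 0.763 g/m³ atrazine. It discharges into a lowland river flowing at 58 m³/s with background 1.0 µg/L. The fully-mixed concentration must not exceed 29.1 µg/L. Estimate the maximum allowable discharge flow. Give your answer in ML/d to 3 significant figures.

192 ML/d

1.0 µg/L = 0.001 mg/L.
29.1 µg/L = 0.0291 mg/L.
Mass balance at complete mixing: C_std·(Q_w + Q_r) = Q_w·C_e + Q_r·C_b.
Rearranging, Q_w = Q_r·(C_std − C_b)/(C_e − C_std) = 58·(0.0291 − 0.001) / (0.763 − 0.0291) = 2.221 m³/s.
= 191.9 ML/d.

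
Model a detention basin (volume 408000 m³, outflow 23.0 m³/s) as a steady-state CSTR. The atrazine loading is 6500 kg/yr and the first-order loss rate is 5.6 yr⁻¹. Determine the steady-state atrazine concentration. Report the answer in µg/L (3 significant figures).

8.93 µg/L

Outflow Q = 23.0 m³/s × 3.156e+07 s/yr = 7.258e+08 m³/yr.
Steady-state CSTR mass balance: W = Q·C + k·V·C, so C = W/(Q + kV).
Q + kV = 7.258e+08 + 5.6·408000 = 7.281e+08 m³/yr.
C = 6500/7.281e+08 = 8.927e-06 kg/m³ = 0.008927 mg/L = 8.927 µg/L.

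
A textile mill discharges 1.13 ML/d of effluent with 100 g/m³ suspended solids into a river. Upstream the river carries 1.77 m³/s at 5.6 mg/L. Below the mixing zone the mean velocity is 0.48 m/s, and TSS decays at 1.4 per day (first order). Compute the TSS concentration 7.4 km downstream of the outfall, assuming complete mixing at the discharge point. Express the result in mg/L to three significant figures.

1.13 ML/d = 0.01308 m³/s.
After complete mixing, C₀ = (0.01308·100 + 1.77·5.6) / 1.783 = 6.292 mg/L.
Travel time t = 7400 m / 0.48 m/s = 1.542e+04 s = 0.1784 d.
C = 6.292·exp(−1.4·0.1784) = 6.292·0.779 = 4.901 mg/L.

4.90 mg/L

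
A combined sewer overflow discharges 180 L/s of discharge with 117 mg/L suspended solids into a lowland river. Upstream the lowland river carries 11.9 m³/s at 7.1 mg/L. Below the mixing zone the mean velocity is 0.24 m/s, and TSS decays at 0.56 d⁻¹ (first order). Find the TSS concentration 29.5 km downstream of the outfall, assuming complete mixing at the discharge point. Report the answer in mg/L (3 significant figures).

3.94 mg/L

180 L/s = 0.18 m³/s.
After complete mixing, C₀ = (0.18·117 + 11.9·7.1) / 12.08 = 8.738 mg/L.
Travel time t = 2.95e+04 m / 0.24 m/s = 1.229e+05 s = 1.423 d.
C = 8.738·exp(−0.56·1.423) = 8.738·0.4508 = 3.939 mg/L.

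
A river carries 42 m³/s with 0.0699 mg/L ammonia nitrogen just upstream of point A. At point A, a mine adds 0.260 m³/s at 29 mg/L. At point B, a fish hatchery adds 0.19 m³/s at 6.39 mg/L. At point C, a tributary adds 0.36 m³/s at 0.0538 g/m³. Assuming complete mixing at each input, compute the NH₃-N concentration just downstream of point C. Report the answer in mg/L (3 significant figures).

After input A: C = (42·0.0699 + 0.26·29) / 42.26 = 0.2479 mg/L.
After input B: C = (42.26·0.2479 + 0.19·6.39) / 42.45 = 0.2754 mg/L.
After input C: C = (42.45·0.2754 + 0.36·0.0538) / 42.81 = 0.2735 mg/L.

0.274 mg/L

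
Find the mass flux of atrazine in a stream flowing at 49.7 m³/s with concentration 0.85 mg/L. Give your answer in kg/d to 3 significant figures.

3650 kg/d

Mass flux = Q·C = 49.7 m³/s × 0.85 g/m³ = 42.25 g/s.
= 42.25 g/s × 86.4 = 3650 kg/d.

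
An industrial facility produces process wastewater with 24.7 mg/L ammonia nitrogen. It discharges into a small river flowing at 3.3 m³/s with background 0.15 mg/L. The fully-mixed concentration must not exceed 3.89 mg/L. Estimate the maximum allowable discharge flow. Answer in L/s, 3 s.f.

Mass balance at complete mixing: C_std·(Q_w + Q_r) = Q_w·C_e + Q_r·C_b.
Rearranging, Q_w = Q_r·(C_std − C_b)/(C_e − C_std) = 3.3·(3.89 − 0.15) / (24.7 − 3.89) = 0.5931 m³/s.
= 593.1 L/s.

593 L/s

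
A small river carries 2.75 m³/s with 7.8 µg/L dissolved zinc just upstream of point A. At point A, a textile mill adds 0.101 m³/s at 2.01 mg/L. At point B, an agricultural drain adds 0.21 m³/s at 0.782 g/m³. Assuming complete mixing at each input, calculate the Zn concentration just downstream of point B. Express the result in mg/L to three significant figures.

0.127 mg/L

7.8 µg/L = 0.0078 mg/L.
After input A: C = (2.75·0.0078 + 0.101·2.01) / 2.851 = 0.07873 mg/L.
After input B: C = (2.851·0.07873 + 0.21·0.782) / 3.061 = 0.127 mg/L.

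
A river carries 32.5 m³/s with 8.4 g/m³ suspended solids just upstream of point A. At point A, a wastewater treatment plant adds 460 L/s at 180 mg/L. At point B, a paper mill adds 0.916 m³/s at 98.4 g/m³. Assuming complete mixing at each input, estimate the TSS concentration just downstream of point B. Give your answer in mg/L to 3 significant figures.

460 L/s = 0.46 m³/s.
After input A: C = (32.5·8.4 + 0.46·180) / 32.96 = 10.79 mg/L.
After input B: C = (32.96·10.79 + 0.916·98.4) / 33.88 = 13.16 mg/L.

13.2 mg/L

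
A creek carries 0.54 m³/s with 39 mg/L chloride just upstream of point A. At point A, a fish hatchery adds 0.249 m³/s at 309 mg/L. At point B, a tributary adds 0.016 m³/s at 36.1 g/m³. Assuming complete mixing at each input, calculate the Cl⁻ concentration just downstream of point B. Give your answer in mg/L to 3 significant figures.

After input A: C = (0.54·39 + 0.249·309) / 0.789 = 124.2 mg/L.
After input B: C = (0.789·124.2 + 0.016·36.1) / 0.805 = 122.5 mg/L.

122 mg/L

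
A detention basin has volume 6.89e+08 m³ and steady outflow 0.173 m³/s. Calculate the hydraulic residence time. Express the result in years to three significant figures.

Q = 0.173 m³/s × 3.156e+07 s/yr = 5.459e+06 m³/yr.
Hydraulic residence time τ = V/Q = 6.89e+08/5.459e+06 = 126.2 yr.

126 yr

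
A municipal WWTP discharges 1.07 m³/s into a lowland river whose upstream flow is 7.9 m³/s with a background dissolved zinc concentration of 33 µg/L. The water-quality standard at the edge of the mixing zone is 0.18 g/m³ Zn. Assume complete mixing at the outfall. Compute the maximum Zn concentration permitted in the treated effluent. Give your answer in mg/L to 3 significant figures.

33 µg/L = 0.033 mg/L.
Mass balance: 0.18·8.97 = 1.07·Cₑ + 7.9·0.033.
Cₑ = (1.615 − 0.2607) / 1.07 = 1.265 mg/L.

1.27 mg/L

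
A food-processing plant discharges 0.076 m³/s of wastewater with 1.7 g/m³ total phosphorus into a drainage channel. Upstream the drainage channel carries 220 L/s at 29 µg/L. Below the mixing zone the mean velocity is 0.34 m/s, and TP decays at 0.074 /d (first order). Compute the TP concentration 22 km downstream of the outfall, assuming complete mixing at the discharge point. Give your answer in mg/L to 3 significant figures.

0.433 mg/L

220 L/s = 0.22 m³/s.
29 µg/L = 0.029 mg/L.
After complete mixing, C₀ = (0.076·1.7 + 0.22·0.029) / 0.296 = 0.458 mg/L.
Travel time t = 2.2e+04 m / 0.34 m/s = 6.471e+04 s = 0.7489 d.
C = 0.458·exp(−0.074·0.7489) = 0.458·0.9461 = 0.4333 mg/L.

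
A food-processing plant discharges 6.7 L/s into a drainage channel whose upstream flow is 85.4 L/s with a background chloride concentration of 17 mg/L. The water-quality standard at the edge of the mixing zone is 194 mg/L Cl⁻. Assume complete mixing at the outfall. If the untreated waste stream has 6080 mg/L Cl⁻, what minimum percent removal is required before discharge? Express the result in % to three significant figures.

6.7 L/s = 0.0067 m³/s.
85.4 L/s = 0.0854 m³/s.
Mass balance: 194·0.0921 = 0.0067·Cₑ + 0.0854·17.
Cₑ = (17.87 − 1.452) / 0.0067 = 2450 mg/L.
Required removal = 1 − 2450/6080 = 59.7 %.

59.7 %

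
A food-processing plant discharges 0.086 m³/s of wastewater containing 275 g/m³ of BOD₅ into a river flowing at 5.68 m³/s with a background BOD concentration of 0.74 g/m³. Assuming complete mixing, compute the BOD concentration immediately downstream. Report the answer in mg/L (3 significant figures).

Flow-weighted mixing gives C = (0.086·275 + 5.68·0.74) / (0.086 + 5.68) = 27.85/5.766 = 4.831 mg/L.

4.83 mg/L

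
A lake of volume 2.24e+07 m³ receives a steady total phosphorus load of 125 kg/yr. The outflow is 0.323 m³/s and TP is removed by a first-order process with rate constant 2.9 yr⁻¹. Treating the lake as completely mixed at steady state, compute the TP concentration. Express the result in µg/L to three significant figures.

Outflow Q = 0.323 m³/s × 3.156e+07 s/yr = 1.019e+07 m³/yr.
Steady-state CSTR mass balance: W = Q·C + k·V·C, so C = W/(Q + kV).
Q + kV = 1.019e+07 + 2.9·2.24e+07 = 7.515e+07 m³/yr.
C = 125/7.515e+07 = 1.663e-06 kg/m³ = 0.001663 mg/L = 1.663 µg/L.

1.66 µg/L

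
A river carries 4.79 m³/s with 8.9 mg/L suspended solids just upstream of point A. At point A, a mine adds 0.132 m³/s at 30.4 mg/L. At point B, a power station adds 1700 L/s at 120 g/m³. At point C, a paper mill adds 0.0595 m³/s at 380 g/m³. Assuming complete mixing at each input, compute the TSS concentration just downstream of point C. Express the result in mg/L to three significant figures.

After input A: C = (4.79·8.9 + 0.132·30.4) / 4.922 = 9.477 mg/L.
1700 L/s = 1.7 m³/s.
After input B: C = (4.922·9.477 + 1.7·120) / 6.622 = 37.85 mg/L.
After input C: C = (6.622·37.85 + 0.0595·380) / 6.681 = 40.9 mg/L.

40.9 mg/L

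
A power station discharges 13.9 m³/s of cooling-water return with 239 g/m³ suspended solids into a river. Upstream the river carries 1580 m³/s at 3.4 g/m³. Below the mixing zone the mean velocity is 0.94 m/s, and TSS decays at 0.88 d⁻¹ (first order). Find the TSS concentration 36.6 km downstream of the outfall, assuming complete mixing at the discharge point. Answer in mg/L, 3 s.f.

3.67 mg/L

After complete mixing, C₀ = (13.9·239 + 1580·3.4) / 1594 = 5.455 mg/L.
Travel time t = 3.66e+04 m / 0.94 m/s = 3.894e+04 s = 0.4507 d.
C = 5.455·exp(−0.88·0.4507) = 5.455·0.6726 = 3.669 mg/L.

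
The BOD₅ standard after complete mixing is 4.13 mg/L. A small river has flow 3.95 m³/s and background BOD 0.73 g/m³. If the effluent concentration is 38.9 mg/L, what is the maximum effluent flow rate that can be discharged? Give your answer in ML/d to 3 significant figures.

Mass balance at complete mixing: C_std·(Q_w + Q_r) = Q_w·C_e + Q_r·C_b.
Rearranging, Q_w = Q_r·(C_std − C_b)/(C_e − C_std) = 3.95·(4.13 − 0.73) / (38.9 − 4.13) = 0.3863 m³/s.
= 33.37 ML/d.

33.4 ML/d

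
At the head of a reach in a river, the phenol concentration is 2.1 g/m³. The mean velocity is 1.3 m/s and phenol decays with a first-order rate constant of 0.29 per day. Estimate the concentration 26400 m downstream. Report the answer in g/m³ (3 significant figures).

Travel time t = 26400 m / 1.3 m/s = 2.64e+04/1.3 = 2.031e+04 s = 0.235 d.
First-order decay: C = 2.1·exp(−0.29·0.235) = 2.1·0.9341 = 1.962 g/m³.

1.96 g/m³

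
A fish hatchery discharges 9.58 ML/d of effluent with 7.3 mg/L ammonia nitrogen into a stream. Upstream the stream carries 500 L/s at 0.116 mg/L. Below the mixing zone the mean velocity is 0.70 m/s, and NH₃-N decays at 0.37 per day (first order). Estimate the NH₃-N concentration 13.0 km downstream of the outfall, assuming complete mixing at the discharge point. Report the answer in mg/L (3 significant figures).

1.31 mg/L

9.58 ML/d = 0.1109 m³/s.
500 L/s = 0.5 m³/s.
After complete mixing, C₀ = (0.1109·7.3 + 0.5·0.116) / 0.6109 = 1.42 mg/L.
Travel time t = 1.3e+04 m / 0.70 m/s = 1.857e+04 s = 0.2149 d.
C = 1.42·exp(−0.37·0.2149) = 1.42·0.9235 = 1.311 mg/L.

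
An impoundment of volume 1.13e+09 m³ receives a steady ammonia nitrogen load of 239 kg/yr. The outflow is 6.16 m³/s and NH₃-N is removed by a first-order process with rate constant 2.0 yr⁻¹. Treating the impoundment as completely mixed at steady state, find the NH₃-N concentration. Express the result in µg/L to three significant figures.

Outflow Q = 6.16 m³/s × 3.156e+07 s/yr = 1.944e+08 m³/yr.
Steady-state CSTR mass balance: W = Q·C + k·V·C, so C = W/(Q + kV).
Q + kV = 1.944e+08 + 2.0·1.13e+09 = 2.454e+09 m³/yr.
C = 239/2.454e+09 = 9.738e-08 kg/m³ = 9.738e-05 mg/L = 0.09738 µg/L.

0.0974 µg/L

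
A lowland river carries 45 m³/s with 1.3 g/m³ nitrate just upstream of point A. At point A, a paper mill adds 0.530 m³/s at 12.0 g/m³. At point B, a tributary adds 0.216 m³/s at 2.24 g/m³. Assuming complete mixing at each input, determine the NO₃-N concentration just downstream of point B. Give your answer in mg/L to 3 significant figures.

1.43 mg/L

After input A: C = (45·1.3 + 0.53·12) / 45.53 = 1.425 mg/L.
After input B: C = (45.53·1.425 + 0.216·2.24) / 45.75 = 1.428 mg/L.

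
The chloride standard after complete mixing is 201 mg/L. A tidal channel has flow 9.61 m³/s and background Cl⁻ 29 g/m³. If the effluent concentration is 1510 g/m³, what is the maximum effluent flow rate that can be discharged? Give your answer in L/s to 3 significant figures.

1260 L/s

Mass balance at complete mixing: C_std·(Q_w + Q_r) = Q_w·C_e + Q_r·C_b.
Rearranging, Q_w = Q_r·(C_std − C_b)/(C_e − C_std) = 9.61·(201 − 29) / (1510 − 201) = 1.263 m³/s.
= 1263 L/s.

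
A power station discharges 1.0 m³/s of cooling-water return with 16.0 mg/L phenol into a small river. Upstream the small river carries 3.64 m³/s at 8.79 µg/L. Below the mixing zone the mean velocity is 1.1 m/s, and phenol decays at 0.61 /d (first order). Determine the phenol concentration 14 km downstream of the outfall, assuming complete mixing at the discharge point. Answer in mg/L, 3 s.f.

8.79 µg/L = 0.00879 mg/L.
After complete mixing, C₀ = (1·16 + 3.64·0.00879) / 4.64 = 3.455 mg/L.
Travel time t = 1.4e+04 m / 1.1 m/s = 1.273e+04 s = 0.1473 d.
C = 3.455·exp(−0.61·0.1473) = 3.455·0.9141 = 3.158 mg/L.

3.16 mg/L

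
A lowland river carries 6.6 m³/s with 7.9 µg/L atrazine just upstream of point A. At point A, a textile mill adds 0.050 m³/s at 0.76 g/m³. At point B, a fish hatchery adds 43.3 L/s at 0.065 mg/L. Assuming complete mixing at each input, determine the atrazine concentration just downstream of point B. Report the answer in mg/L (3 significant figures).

0.0139 mg/L

7.9 µg/L = 0.0079 mg/L.
After input A: C = (6.6·0.0079 + 0.05·0.76) / 6.65 = 0.01355 mg/L.
43.3 L/s = 0.0433 m³/s.
After input B: C = (6.65·0.01355 + 0.0433·0.065) / 6.693 = 0.01389 mg/L.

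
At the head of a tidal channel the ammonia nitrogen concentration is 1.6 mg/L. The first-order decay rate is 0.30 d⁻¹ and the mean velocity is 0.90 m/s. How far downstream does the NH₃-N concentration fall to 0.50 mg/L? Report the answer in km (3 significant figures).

301 km

From C = C₀·e^(−kt), t = ln(C₀/C)/k = ln(1.6/0.50)/0.30 = 1.163/0.30 = 3.877 d.
Distance = v·t = 0.90 m/s × 3.35e+05 s = 3.015e+05 m = 301.5 km.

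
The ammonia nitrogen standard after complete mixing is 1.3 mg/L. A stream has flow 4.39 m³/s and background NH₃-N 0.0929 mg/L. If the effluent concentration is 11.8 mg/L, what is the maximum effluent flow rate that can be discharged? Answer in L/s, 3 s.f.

505 L/s

Mass balance at complete mixing: C_std·(Q_w + Q_r) = Q_w·C_e + Q_r·C_b.
Rearranging, Q_w = Q_r·(C_std − C_b)/(C_e − C_std) = 4.39·(1.3 − 0.0929) / (11.8 − 1.3) = 0.5047 m³/s.
= 504.7 L/s.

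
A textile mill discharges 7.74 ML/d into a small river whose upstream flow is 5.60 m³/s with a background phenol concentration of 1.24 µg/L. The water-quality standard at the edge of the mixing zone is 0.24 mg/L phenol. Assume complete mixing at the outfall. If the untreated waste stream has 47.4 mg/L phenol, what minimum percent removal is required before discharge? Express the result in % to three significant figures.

7.74 ML/d = 0.08958 m³/s.
1.24 µg/L = 0.00124 mg/L.
Mass balance: 0.24·5.69 = 0.08958·Cₑ + 5.6·0.00124.
Cₑ = (1.365 − 0.006944) / 0.08958 = 15.17 mg/L.
Required removal = 1 − 15.17/47.4 = 68.01 %.

68.0 %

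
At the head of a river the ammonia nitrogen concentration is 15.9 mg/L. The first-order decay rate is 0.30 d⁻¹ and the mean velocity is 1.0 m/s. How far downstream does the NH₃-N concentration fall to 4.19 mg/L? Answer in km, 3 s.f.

384 km

From C = C₀·e^(−kt), t = ln(C₀/C)/k = ln(15.9/4.19)/0.30 = 1.334/0.30 = 4.445 d.
Distance = v·t = 1.0 m/s × 3.841e+05 s = 3.841e+05 m = 384.1 km.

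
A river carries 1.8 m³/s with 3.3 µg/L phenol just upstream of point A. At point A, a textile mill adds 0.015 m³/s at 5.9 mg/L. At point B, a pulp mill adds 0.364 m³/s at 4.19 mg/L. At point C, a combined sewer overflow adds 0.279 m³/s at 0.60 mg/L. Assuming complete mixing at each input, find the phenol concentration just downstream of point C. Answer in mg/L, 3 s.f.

3.3 µg/L = 0.0033 mg/L.
After input A: C = (1.8·0.0033 + 0.015·5.9) / 1.815 = 0.05203 mg/L.
After input B: C = (1.815·0.05203 + 0.364·4.19) / 2.179 = 0.7433 mg/L.
After input C: C = (2.179·0.7433 + 0.279·0.6) / 2.458 = 0.727 mg/L.

0.727 mg/L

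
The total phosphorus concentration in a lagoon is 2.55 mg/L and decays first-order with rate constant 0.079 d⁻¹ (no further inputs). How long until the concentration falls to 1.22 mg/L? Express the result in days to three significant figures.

9.33 d

t = ln(C₀/C)/k = ln(2.55/1.22)/0.079 = 0.7372/0.079 = 9.332 d.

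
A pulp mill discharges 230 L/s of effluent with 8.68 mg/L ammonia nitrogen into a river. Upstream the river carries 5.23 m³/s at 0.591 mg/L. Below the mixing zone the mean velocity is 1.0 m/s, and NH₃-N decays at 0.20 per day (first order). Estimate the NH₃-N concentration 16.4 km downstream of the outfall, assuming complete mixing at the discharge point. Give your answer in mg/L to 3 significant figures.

230 L/s = 0.23 m³/s.
After complete mixing, C₀ = (0.23·8.68 + 5.23·0.591) / 5.46 = 0.9317 mg/L.
Travel time t = 1.64e+04 m / 1.0 m/s = 1.64e+04 s = 0.1898 d.
C = 0.9317·exp(−0.20·0.1898) = 0.9317·0.9627 = 0.897 mg/L.

0.897 mg/L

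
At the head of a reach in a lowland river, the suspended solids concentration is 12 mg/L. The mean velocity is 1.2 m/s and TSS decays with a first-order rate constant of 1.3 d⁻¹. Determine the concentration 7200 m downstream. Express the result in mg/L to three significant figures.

Travel time t = 7200 m / 1.2 m/s = 7200/1.2 = 6000 s = 0.06944 d.
First-order decay: C = 12·exp(−1.3·0.06944) = 12·0.9137 = 10.96 mg/L.

11.0 mg/L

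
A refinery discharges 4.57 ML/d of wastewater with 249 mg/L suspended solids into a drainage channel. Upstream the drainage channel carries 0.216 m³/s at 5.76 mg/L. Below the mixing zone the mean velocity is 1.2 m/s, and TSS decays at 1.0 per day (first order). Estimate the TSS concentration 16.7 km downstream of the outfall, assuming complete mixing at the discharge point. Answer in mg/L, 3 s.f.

45.6 mg/L

4.57 ML/d = 0.05289 m³/s.
After complete mixing, C₀ = (0.05289·249 + 0.216·5.76) / 0.2689 = 53.61 mg/L.
Travel time t = 1.67e+04 m / 1.2 m/s = 1.392e+04 s = 0.1611 d.
C = 53.61·exp(−1.0·0.1611) = 53.61·0.8512 = 45.63 mg/L.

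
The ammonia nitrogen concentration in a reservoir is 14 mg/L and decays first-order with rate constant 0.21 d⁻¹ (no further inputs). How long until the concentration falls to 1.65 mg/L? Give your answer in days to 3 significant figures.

t = ln(C₀/C)/k = ln(14/1.65)/0.21 = 2.138/0.21 = 10.18 d.

10.2 d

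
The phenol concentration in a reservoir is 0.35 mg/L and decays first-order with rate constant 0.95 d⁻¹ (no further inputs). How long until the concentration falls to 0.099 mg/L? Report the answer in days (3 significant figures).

t = ln(C₀/C)/k = ln(0.35/0.099)/0.95 = 1.263/0.95 = 1.329 d.

1.33 d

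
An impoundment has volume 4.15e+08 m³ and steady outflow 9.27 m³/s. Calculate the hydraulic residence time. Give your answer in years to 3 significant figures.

1.42 yr

Q = 9.27 m³/s × 3.156e+07 s/yr = 2.925e+08 m³/yr.
Hydraulic residence time τ = V/Q = 4.15e+08/2.925e+08 = 1.419 yr.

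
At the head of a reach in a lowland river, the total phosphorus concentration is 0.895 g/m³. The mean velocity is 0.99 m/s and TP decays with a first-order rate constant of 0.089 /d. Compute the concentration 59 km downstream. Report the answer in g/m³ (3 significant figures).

0.842 g/m³

Travel time t = 59 km / 0.99 m/s = 5.9e+04/0.99 = 5.96e+04 s = 0.6898 d.
First-order decay: C = 0.895·exp(−0.089·0.6898) = 0.895·0.9405 = 0.8417 g/m³.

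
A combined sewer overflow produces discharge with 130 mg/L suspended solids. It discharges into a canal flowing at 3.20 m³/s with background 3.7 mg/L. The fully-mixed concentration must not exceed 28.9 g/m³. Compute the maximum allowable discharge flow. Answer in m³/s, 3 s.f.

0.798 m³/s

Mass balance at complete mixing: C_std·(Q_w + Q_r) = Q_w·C_e + Q_r·C_b.
Rearranging, Q_w = Q_r·(C_std − C_b)/(C_e − C_std) = 3.20·(28.9 − 3.7) / (130 − 28.9) = 0.7976 m³/s.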